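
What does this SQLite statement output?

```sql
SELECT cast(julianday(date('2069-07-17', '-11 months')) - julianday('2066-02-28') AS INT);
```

Adding -11 months to 2069-07-17 gives 2068-08-17.
0 days remain in February 2066 after the 28th (28 − 28).
Full months from March 2066 through July 2068 contribute their day counts.
Then 17 days into August 2068.
Total: 0 + 31 + 30 + 31 + 30 + 31 + 31 + 30 + 31 + 30 + 31 + 31 + 28 + 31 + 30 + 31 + 30 + 31 + 31 + 30 + 31 + 30 + 31 + 31 + 29 + 31 + 30 + 31 + 30 + 31 + 17 = 901.

901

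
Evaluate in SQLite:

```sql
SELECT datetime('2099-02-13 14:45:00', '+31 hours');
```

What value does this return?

+31 hours from 2099-02-13 14:45:00 is 2099-02-14 21:45:00 (crosses midnight).

2099-02-14 21:45:00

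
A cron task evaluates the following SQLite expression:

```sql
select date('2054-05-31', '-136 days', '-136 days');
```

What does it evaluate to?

2053-09-01

Applying '-136 days' to 2054-05-31: counting 136 days back gives 2054-01-15.
Applying '-136 days' to 2054-01-15: counting 136 days back gives 2053-09-01.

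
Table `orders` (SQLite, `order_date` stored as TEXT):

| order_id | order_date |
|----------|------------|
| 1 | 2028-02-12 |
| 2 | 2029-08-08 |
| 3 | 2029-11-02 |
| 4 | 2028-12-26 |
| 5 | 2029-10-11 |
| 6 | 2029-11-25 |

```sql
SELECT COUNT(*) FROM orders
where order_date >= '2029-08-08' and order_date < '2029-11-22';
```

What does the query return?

Rows in [2029-08-08, 2029-11-22): 2029-08-08, 2029-11-02, 2029-10-11 → 3 rows.

3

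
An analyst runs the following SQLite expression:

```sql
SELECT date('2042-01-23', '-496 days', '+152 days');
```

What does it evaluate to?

Applying '-496 days' to 2042-01-23: counting 496 days back gives 2040-09-14.
Applying '+152 days' to 2040-09-14: counting 152 days forward gives 2041-02-13.

2041-02-13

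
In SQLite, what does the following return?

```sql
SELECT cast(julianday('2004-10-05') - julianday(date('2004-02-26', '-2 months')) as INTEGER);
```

Adding -2 months to 2004-02-26 gives 2003-12-26.
5 days remain in December 2003 after the 26th (31 − 26).
Full months from January 2004 through September 2004 contribute their day counts.
Then 5 days into October 2004.
Total: 5 + 31 + 29 + 31 + 30 + 31 + 30 + 31 + 31 + 30 + 5 = 284.

284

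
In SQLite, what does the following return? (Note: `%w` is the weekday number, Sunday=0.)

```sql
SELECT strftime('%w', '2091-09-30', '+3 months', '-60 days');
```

First apply '+3 months', '-60 days': 2091-09-30 → 2091-10-31.
2091-10-31 is a Wednesday; with Sunday=0 that is 3.

3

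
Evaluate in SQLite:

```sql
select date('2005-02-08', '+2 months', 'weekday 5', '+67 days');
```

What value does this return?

Adding +2 months to 2005-02-08 gives 2005-04-08.
`weekday 5` advances to the next Friday; 2005-04-08 is already a Friday, so it stays at 2005-04-08.
Applying '+67 days' to 2005-04-08: counting 67 days forward gives 2005-06-14.

2005-06-14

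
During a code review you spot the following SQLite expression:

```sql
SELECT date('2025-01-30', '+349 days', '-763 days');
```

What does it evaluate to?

2023-12-13

Applying '+349 days' to 2025-01-30: counting 349 days forward gives 2026-01-14.
Applying '-763 days' to 2026-01-14: counting 763 days back gives 2023-12-13.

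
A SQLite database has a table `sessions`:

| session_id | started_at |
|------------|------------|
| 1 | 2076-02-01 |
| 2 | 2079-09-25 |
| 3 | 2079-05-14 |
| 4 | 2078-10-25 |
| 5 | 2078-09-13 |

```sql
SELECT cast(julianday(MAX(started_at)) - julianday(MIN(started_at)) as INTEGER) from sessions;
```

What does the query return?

1332

MIN = 2076-02-01, MAX = 2079-09-25.
28 days remain in February 2076 after the 1st (29 − 1).
Full months from March 2076 through August 2079 contribute their day counts.
Then 25 days into September 2079.
Total: 28 + 31 + 30 + 31 + 30 + 31 + 31 + 30 + 31 + 30 + 31 + 31 + 28 + 31 + 30 + 31 + 30 + 31 + 31 + 30 + 31 + 30 + 31 + 31 + 28 + 31 + 30 + 31 + 30 + 31 + 31 + 30 + 31 + 30 + 31 + 31 + 28 + 31 + 30 + 31 + 30 + 31 + 31 + 25 = 1332.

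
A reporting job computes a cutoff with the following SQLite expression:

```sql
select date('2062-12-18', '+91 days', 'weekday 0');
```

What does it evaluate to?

2063-03-25

Applying '+91 days' to 2062-12-18: counting 91 days forward gives 2063-03-19.
`weekday 0` advances to the next Sunday; 2063-03-19 is a Monday, so it moves forward to 2063-03-25.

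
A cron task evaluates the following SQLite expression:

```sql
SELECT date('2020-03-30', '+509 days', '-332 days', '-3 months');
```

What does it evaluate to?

2020-06-23

Applying '+509 days' to 2020-03-30: counting 509 days forward gives 2021-08-21.
Applying '-332 days' to 2021-08-21: counting 332 days back gives 2020-09-23.
Adding -3 months to 2020-09-23 gives 2020-06-23.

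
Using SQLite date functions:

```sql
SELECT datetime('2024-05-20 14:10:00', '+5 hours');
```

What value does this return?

+5 hours from 2024-05-20 14:10:00 is 2024-05-20 19:10:00.

2024-05-20 19:10:00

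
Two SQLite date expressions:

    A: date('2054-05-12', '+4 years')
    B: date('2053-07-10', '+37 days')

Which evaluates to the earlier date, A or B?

A = 2058-05-12.
B = 2053-08-16.
B is earlier.

B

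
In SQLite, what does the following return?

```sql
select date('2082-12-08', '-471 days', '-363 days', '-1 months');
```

Applying '-471 days' to 2082-12-08: counting 471 days back gives 2081-08-24.
Applying '-363 days' to 2081-08-24: counting 363 days back gives 2080-08-26.
Adding -1 month to 2080-08-26 gives 2080-07-26.

2080-07-26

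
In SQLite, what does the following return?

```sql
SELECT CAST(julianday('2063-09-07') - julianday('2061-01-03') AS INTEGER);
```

977

28 days remain in January 2061 after the 3rd (31 − 3).
Full months from February 2061 through August 2063 contribute their day counts.
Then 7 days into September 2063.
Total: 28 + 28 + 31 + 30 + 31 + 30 + 31 + 31 + 30 + 31 + 30 + 31 + 31 + 28 + 31 + 30 + 31 + 30 + 31 + 31 + 30 + 31 + 30 + 31 + 31 + 28 + 31 + 30 + 31 + 30 + 31 + 31 + 7 = 977.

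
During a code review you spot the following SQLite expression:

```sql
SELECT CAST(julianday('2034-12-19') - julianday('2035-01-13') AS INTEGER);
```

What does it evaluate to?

12 days remain in December 2034 after the 19th (31 − 19).
Then 13 days into January 2035.
Total: 12 + 13 = 25.
The subtraction is earlier − later, so the result is −25 → -25.

-25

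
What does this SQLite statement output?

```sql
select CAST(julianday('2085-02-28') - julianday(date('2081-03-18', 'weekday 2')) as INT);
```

1443

`weekday 2` advances to the next Tuesday; 2081-03-18 is already a Tuesday, so it stays at 2081-03-18.
13 days remain in March 2081 after the 18th (31 − 18).
Full months from April 2081 through January 2085 contribute their day counts.
Then 28 days into February 2085.
Total: 13 + 30 + 31 + 30 + 31 + 31 + 30 + 31 + 30 + 31 + 31 + 28 + 31 + 30 + 31 + 30 + 31 + 31 + 30 + 31 + 30 + 31 + 31 + 28 + 31 + 30 + 31 + 30 + 31 + 31 + 30 + 31 + 30 + 31 + 31 + 29 + 31 + 30 + 31 + 30 + 31 + 31 + 30 + 31 + 30 + 31 + 31 + 28 = 1443.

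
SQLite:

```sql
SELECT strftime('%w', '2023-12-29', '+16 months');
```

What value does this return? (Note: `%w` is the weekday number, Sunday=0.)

2

First apply '+16 months': 2023-12-29 → 2025-04-29.
2025-04-29 is a Tuesday; with Sunday=0 that is 2.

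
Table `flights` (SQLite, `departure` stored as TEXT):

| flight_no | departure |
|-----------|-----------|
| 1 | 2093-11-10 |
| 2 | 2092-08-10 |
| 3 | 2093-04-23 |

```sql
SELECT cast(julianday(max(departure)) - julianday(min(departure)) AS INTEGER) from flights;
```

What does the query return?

457

MIN = 2092-08-10, MAX = 2093-11-10.
21 days remain in August 2092 after the 10th (31 − 10).
Full months from September 2092 through October 2093 contribute their day counts.
Then 10 days into November 2093.
Total: 21 + 30 + 31 + 30 + 31 + 31 + 28 + 31 + 30 + 31 + 30 + 31 + 31 + 30 + 31 + 10 = 457.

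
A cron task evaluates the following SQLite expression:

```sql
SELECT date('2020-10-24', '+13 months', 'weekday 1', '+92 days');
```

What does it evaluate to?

Adding +13 months to 2020-10-24 gives 2021-11-24.
`weekday 1` advances to the next Monday; 2021-11-24 is a Wednesday, so it moves forward to 2021-11-29.
Applying '+92 days' to 2021-11-29: counting 92 days forward gives 2022-03-01.

2022-03-01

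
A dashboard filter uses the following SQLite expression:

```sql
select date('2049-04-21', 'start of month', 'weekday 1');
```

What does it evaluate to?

2049-04-05

`start of month` rewinds 2049-04-21 to 2049-04-01.
`weekday 1` advances to the next Monday; 2049-04-01 is a Thursday, so it moves forward to 2049-04-05.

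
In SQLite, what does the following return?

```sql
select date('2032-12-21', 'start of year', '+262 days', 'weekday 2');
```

2032-09-21

`start of year` rewinds 2032-12-21 to 2032-01-01.
Applying '+262 days' to 2032-01-01: counting 262 days forward gives 2032-09-19.
`weekday 2` advances to the next Tuesday; 2032-09-19 is a Sunday, so it moves forward to 2032-09-21.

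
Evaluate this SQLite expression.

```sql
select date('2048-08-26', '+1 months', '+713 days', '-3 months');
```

2050-06-09

Adding +1 month to 2048-08-26 gives 2048-09-26.
Applying '+713 days' to 2048-09-26: counting 713 days forward gives 2050-09-09.
Adding -3 months to 2050-09-09 gives 2050-06-09.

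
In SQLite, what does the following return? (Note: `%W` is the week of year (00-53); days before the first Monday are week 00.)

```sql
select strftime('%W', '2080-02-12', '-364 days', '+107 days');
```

First apply '-364 days', '+107 days': 2080-02-12 → 2079-05-31.
2079-05-31 is a Wednesday. SQLite's %W counts Mondays since the year started; the result is 22.

22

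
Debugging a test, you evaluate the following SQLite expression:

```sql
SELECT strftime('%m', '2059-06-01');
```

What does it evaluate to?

06

`%m` extracts the 2-digit month (01-12): 06.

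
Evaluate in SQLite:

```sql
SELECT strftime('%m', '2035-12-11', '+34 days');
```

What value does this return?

First apply '+34 days': 2035-12-11 → 2036-01-14.
`%m` extracts the 2-digit month (01-12): 01.

01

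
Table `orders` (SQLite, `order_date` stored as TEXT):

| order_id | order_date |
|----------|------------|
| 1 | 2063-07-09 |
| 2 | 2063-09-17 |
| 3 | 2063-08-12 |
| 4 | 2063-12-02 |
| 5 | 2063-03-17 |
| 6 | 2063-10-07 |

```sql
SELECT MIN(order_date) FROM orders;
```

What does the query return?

2063-03-17

MIN over {2063-03-17, 2063-07-09, 2063-08-12, 2063-09-17, 2063-10-07, 2063-12-02}.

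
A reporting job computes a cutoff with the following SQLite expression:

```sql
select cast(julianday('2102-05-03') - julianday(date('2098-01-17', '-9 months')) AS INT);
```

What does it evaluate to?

1841

Adding -9 months to 2098-01-17 gives 2097-04-17.
13 days remain in April 2097 after the 17th (30 − 17).
Full months from May 2097 through April 2102 contribute their day counts.
Then 3 days into May 2102.
Total: 13 + 31 + 30 + 31 + 31 + 30 + 31 + 30 + 31 + 31 + 28 + 31 + 30 + 31 + 30 + 31 + 31 + 30 + 31 + 30 + 31 + 31 + 28 + 31 + 30 + 31 + 30 + 31 + 31 + 30 + 31 + 30 + 31 + 31 + 28 + 31 + 30 + 31 + 30 + 31 + 31 + 30 + 31 + 30 + 31 + 31 + 28 + 31 + 30 + 31 + 30 + 31 + 31 + 30 + 31 + 30 + 31 + 31 + 28 + 31 + 30 + 3 = 1841.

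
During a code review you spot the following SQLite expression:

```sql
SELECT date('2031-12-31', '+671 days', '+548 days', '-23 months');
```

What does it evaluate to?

2033-06-03

Applying '+671 days' to 2031-12-31: counting 671 days forward gives 2033-11-01.
Applying '+548 days' to 2033-11-01: counting 548 days forward gives 2035-05-03.
Adding -23 months to 2035-05-03 gives 2033-06-03.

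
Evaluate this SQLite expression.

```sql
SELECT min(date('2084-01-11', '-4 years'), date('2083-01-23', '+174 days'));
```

2080-01-11

date('2084-01-11', '-4 years') → 2080-01-11.
date('2083-01-23', '+174 days') → 2083-07-16.
Earlier of the two is 2080-01-11.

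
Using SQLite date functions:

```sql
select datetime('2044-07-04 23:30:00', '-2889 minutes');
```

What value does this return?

2044-07-02 23:21:00

2889 minutes = 48h 9m; -2889 minutes from 2044-07-04 23:30:00 is 2044-07-02 23:21:00 (crosses midnight).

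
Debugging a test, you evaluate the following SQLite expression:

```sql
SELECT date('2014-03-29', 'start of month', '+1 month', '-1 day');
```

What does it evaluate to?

2014-03-31

`start of month` rewinds 2014-03-29 to 2014-03-01.
Adding +1 month to 2014-03-01 gives 2014-04-01.
Going back 1 day from 2014-04-01 reaches 2014-03-31 (last day of March, 31 days).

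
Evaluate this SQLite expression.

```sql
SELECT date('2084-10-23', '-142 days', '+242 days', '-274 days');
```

2084-05-02

Applying '-142 days' to 2084-10-23: counting 142 days back gives 2084-06-03.
Applying '+242 days' to 2084-06-03: counting 242 days forward gives 2085-01-31.
Applying '-274 days' to 2085-01-31: counting 274 days back gives 2084-05-02.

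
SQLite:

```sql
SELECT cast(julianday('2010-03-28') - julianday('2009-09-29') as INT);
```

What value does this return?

1 day remains in September 2009 after the 29th (30 − 29).
October 2009: 31 days.
November 2009: 30 days.
December 2009: 31 days.
January 2010: 31 days.
February 2010: 28 days.
Then 28 days into March 2010.
Total: 1 + 31 + 30 + 31 + 31 + 28 + 28 = 180.

180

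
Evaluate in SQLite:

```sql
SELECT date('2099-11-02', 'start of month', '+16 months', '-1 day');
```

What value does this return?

2101-02-28

`start of month` rewinds 2099-11-02 to 2099-11-01.
Adding +16 months to 2099-11-01 gives 2101-03-01.
Going back 1 day from 2101-03-01 reaches 2101-02-28 (last day of February, 28 days).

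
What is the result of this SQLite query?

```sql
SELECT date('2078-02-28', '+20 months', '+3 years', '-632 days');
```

Adding +20 months to 2078-02-28 gives 2079-10-28.
Adding +3 years to 2079-10-28 gives 2082-10-28.
Applying '-632 days' to 2082-10-28: counting 632 days back gives 2081-02-03.

2081-02-03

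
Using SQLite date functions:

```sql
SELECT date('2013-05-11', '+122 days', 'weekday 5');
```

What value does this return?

2013-09-13

Applying '+122 days' to 2013-05-11: counting 122 days forward gives 2013-09-10.
`weekday 5` advances to the next Friday; 2013-09-10 is a Tuesday, so it moves forward to 2013-09-13.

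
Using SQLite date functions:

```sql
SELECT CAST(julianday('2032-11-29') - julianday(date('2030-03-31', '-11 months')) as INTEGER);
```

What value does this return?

Adding -11 months to 2030-03-31 targets 2029-04-31. April 2029 has only 30 days, so SQLite normalizes the 1-day overflow forward to 2029-05-01.
30 days remain in May 2029 after the 1st (31 − 1).
Full months from June 2029 through October 2032 contribute their day counts.
Then 29 days into November 2032.
Total: 30 + 30 + 31 + 31 + 30 + 31 + 30 + 31 + 31 + 28 + 31 + 30 + 31 + 30 + 31 + 31 + 30 + 31 + 30 + 31 + 31 + 28 + 31 + 30 + 31 + 30 + 31 + 31 + 30 + 31 + 30 + 31 + 31 + 29 + 31 + 30 + 31 + 30 + 31 + 31 + 30 + 31 + 29 = 1308.

1308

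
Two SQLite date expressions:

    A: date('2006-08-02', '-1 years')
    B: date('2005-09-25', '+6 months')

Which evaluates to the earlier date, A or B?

A = 2005-08-02.
B = 2006-03-25.
A is earlier.

A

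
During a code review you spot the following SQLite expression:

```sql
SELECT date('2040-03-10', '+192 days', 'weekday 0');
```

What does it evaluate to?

2040-09-23

Applying '+192 days' to 2040-03-10: counting 192 days forward gives 2040-09-18.
`weekday 0` advances to the next Sunday; 2040-09-18 is a Tuesday, so it moves forward to 2040-09-23.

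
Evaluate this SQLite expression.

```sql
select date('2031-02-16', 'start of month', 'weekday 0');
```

`start of month` rewinds 2031-02-16 to 2031-02-01.
`weekday 0` advances to the next Sunday; 2031-02-01 is a Saturday, so it moves forward to 2031-02-02.

2031-02-02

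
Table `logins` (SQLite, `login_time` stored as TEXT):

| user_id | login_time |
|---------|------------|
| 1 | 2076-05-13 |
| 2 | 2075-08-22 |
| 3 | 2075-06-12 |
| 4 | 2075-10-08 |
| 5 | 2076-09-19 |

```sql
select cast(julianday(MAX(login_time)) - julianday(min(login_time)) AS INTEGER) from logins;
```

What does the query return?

465

MIN = 2075-06-12, MAX = 2076-09-19.
18 days remain in June 2075 after the 12th (30 − 12).
Full months from July 2075 through August 2076 contribute their day counts.
Then 19 days into September 2076.
Total: 18 + 31 + 31 + 30 + 31 + 30 + 31 + 31 + 29 + 31 + 30 + 31 + 30 + 31 + 31 + 19 = 465.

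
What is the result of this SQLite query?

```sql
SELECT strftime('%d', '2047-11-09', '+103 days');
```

First apply '+103 days': 2047-11-09 → 2048-02-20.
`%d` extracts the 2-digit day of month: 20.

20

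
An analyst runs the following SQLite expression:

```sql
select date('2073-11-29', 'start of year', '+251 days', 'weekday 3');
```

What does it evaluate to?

2073-09-13

`start of year` rewinds 2073-11-29 to 2073-01-01.
Applying '+251 days' to 2073-01-01: counting 251 days forward gives 2073-09-09.
`weekday 3` advances to the next Wednesday; 2073-09-09 is a Saturday, so it moves forward to 2073-09-13.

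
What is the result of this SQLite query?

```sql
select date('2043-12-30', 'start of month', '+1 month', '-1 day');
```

`start of month` rewinds 2043-12-30 to 2043-12-01.
Adding +1 month to 2043-12-01 gives 2044-01-01.
Going back 1 day from 2044-01-01 reaches 2043-12-31 (last day of December, 31 days).

2043-12-31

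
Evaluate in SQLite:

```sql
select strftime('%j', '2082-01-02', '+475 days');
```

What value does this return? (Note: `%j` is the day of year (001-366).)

112

First apply '+475 days': 2082-01-02 → 2083-04-22.
Day-of-year for 2083-04-22: days since 2083-01-01 inclusive = 112, zero-padded to 112.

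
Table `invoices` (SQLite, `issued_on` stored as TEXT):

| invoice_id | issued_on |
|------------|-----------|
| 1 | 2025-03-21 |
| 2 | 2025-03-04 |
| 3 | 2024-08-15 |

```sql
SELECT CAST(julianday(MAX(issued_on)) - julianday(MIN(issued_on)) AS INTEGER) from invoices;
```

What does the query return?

218

MIN = 2024-08-15, MAX = 2025-03-21.
16 days remain in August 2024 after the 15th (31 − 15).
Full months from September 2024 through February 2025 contribute their day counts.
Then 21 days into March 2025.
Total: 16 + 30 + 31 + 30 + 31 + 31 + 28 + 21 = 218.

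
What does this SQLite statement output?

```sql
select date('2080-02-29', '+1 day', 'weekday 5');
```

2080-03-01

February 2080 has 29 days; 0 remain after the 29th, so 1 days reach 2080-03-01.
`weekday 5` advances to the next Friday; 2080-03-01 is already a Friday, so it stays at 2080-03-01.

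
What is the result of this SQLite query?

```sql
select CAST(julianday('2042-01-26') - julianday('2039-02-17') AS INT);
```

1074

11 days remain in February 2039 after the 17th (28 − 17).
Full months from March 2039 through December 2041 contribute their day counts.
Then 26 days into January 2042.
Total: 11 + 31 + 30 + 31 + 30 + 31 + 31 + 30 + 31 + 30 + 31 + 31 + 29 + 31 + 30 + 31 + 30 + 31 + 31 + 30 + 31 + 30 + 31 + 31 + 28 + 31 + 30 + 31 + 30 + 31 + 31 + 30 + 31 + 30 + 31 + 26 = 1074.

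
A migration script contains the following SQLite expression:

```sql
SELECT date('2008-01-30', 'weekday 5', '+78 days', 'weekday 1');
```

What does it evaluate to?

2008-04-21

`weekday 5` advances to the next Friday; 2008-01-30 is a Wednesday, so it moves forward to 2008-02-01.
Applying '+78 days' to 2008-02-01: counting 78 days forward gives 2008-04-19.
`weekday 1` advances to the next Monday; 2008-04-19 is a Saturday, so it moves forward to 2008-04-21.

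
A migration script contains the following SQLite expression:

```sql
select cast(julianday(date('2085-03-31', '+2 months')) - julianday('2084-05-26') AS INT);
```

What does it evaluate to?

370

Adding +2 months to 2085-03-31 gives 2085-05-31.
5 days remain in May 2084 after the 26th (31 − 26).
Full months from June 2084 through April 2085 contribute their day counts.
Then 31 days into May 2085.
Total: 5 + 30 + 31 + 31 + 30 + 31 + 30 + 31 + 31 + 28 + 31 + 30 + 31 = 370.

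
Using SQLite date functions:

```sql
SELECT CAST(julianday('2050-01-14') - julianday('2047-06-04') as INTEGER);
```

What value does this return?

26 days remain in June 2047 after the 4th (30 − 4).
Full months from July 2047 through December 2049 contribute their day counts.
Then 14 days into January 2050.
Total: 26 + 31 + 31 + 30 + 31 + 30 + 31 + 31 + 29 + 31 + 30 + 31 + 30 + 31 + 31 + 30 + 31 + 30 + 31 + 31 + 28 + 31 + 30 + 31 + 30 + 31 + 31 + 30 + 31 + 30 + 31 + 14 = 955.

955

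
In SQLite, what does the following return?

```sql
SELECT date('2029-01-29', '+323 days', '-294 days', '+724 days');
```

2031-02-21

Applying '+323 days' to 2029-01-29: counting 323 days forward gives 2029-12-18.
Applying '-294 days' to 2029-12-18: counting 294 days back gives 2029-02-27.
Applying '+724 days' to 2029-02-27: counting 724 days forward gives 2031-02-21.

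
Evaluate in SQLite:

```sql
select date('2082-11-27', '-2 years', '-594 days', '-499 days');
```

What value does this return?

2077-11-30

Adding -2 years to 2082-11-27 gives 2080-11-27.
Applying '-594 days' to 2080-11-27: counting 594 days back gives 2079-04-13.
Applying '-499 days' to 2079-04-13: counting 499 days back gives 2077-11-30.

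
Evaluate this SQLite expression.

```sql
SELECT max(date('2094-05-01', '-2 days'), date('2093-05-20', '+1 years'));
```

2094-05-20

date('2094-05-01', '-2 days') → 2094-04-29.
date('2093-05-20', '+1 years') → 2094-05-20.
Later of the two is 2094-05-20.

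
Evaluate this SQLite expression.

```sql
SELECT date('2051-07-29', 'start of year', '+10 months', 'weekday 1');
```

`start of year` rewinds 2051-07-29 to 2051-01-01.
Adding +10 months to 2051-01-01 gives 2051-11-01.
`weekday 1` advances to the next Monday; 2051-11-01 is a Wednesday, so it moves forward to 2051-11-06.

2051-11-06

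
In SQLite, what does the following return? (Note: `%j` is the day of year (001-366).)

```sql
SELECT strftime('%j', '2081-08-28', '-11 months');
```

First apply '-11 months': 2081-08-28 → 2080-09-28.
Day-of-year for 2080-09-28: days since 2080-01-01 inclusive = 272, zero-padded to 272.

272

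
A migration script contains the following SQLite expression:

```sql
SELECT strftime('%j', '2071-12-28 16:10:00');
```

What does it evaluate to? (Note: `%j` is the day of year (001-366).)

362

Day-of-year for 2071-12-28: days since 2071-01-01 inclusive = 362, zero-padded to 362.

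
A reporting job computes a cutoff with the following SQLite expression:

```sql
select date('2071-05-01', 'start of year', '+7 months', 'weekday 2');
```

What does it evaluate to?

`start of year` rewinds 2071-05-01 to 2071-01-01.
Adding +7 months to 2071-01-01 gives 2071-08-01.
`weekday 2` advances to the next Tuesday; 2071-08-01 is a Saturday, so it moves forward to 2071-08-04.

2071-08-04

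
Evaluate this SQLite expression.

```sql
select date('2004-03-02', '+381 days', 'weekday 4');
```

Applying '+381 days' to 2004-03-02: counting 381 days forward gives 2005-03-18.
`weekday 4` advances to the next Thursday; 2005-03-18 is a Friday, so it moves forward to 2005-03-24.

2005-03-24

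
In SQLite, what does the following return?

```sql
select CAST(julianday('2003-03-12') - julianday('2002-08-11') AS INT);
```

20 days remain in August 2002 after the 11th (31 − 11).
Full months from September 2002 through February 2003 contribute their day counts.
Then 12 days into March 2003.
Total: 20 + 30 + 31 + 30 + 31 + 31 + 28 + 12 = 213.

213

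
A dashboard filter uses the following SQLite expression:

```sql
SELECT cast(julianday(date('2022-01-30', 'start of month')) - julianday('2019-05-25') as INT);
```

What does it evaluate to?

952

`start of month` rewinds 2022-01-30 to 2022-01-01.
6 days remain in May 2019 after the 25th (31 − 25).
Full months from June 2019 through December 2021 contribute their day counts.
Then 1 day into January 2022.
Total: 6 + 30 + 31 + 31 + 30 + 31 + 30 + 31 + 31 + 29 + 31 + 30 + 31 + 30 + 31 + 31 + 30 + 31 + 30 + 31 + 31 + 28 + 31 + 30 + 31 + 30 + 31 + 31 + 30 + 31 + 30 + 31 + 1 = 952.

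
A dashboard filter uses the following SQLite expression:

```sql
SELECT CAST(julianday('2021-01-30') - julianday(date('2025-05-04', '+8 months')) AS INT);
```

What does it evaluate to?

Adding +8 months to 2025-05-04 gives 2026-01-04.
1 day remains in January 2021 after the 30th (31 − 30).
Full months from February 2021 through December 2025 contribute their day counts.
Then 4 days into January 2026.
Total: 1 + 28 + 31 + 30 + 31 + 30 + 31 + 31 + 30 + 31 + 30 + 31 + 31 + 28 + 31 + 30 + 31 + 30 + 31 + 31 + 30 + 31 + 30 + 31 + 31 + 28 + 31 + 30 + 31 + 30 + 31 + 31 + 30 + 31 + 30 + 31 + 31 + 29 + 31 + 30 + 31 + 30 + 31 + 31 + 30 + 31 + 30 + 31 + 31 + 28 + 31 + 30 + 31 + 30 + 31 + 31 + 30 + 31 + 30 + 31 + 4 = 1800.
The subtraction is earlier − later, so the result is −1800 → -1800.

-1800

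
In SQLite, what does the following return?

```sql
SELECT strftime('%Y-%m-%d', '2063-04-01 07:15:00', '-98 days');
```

2062-12-24

First apply '-98 days': 2063-04-01 07:15:00 → 2062-12-24 07:15:00.
`%Y-%m-%d` extracts the ISO date: 2062-12-24.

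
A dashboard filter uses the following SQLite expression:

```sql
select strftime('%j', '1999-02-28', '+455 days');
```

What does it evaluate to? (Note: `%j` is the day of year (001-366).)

149

First apply '+455 days': 1999-02-28 → 2000-05-28.
Day-of-year for 2000-05-28: days since 2000-01-01 inclusive = 149, zero-padded to 149.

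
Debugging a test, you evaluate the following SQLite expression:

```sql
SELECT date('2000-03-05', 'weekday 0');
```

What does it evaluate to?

`weekday 0` advances to the next Sunday; 2000-03-05 is already a Sunday, so it stays at 2000-03-05.

2000-03-05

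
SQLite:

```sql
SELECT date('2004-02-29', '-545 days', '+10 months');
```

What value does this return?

Applying '-545 days' to 2004-02-29: counting 545 days back gives 2002-09-02.
Adding +10 months to 2002-09-02 gives 2003-07-02.

2003-07-02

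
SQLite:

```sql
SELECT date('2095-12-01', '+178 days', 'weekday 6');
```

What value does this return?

2096-06-02

Applying '+178 days' to 2095-12-01: counting 178 days forward gives 2096-05-27.
`weekday 6` advances to the next Saturday; 2096-05-27 is a Sunday, so it moves forward to 2096-06-02.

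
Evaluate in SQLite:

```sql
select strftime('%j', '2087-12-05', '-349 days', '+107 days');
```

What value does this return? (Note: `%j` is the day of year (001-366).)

First apply '-349 days', '+107 days': 2087-12-05 → 2087-04-07.
Day-of-year for 2087-04-07: days since 2087-01-01 inclusive = 97, zero-padded to 097.

097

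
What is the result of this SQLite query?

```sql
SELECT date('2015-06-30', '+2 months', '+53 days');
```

Adding +2 months to 2015-06-30 gives 2015-08-30.
Applying '+53 days' to 2015-08-30: counting 53 days forward gives 2015-10-22.

2015-10-22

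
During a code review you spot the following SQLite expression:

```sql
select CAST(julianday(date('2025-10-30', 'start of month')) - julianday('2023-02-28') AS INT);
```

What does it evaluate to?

946

`start of month` rewinds 2025-10-30 to 2025-10-01.
0 days remain in February 2023 after the 28th (28 − 28).
Full months from March 2023 through September 2025 contribute their day counts.
Then 1 day into October 2025.
Total: 0 + 31 + 30 + 31 + 30 + 31 + 31 + 30 + 31 + 30 + 31 + 31 + 29 + 31 + 30 + 31 + 30 + 31 + 31 + 30 + 31 + 30 + 31 + 31 + 28 + 31 + 30 + 31 + 30 + 31 + 31 + 30 + 1 = 946.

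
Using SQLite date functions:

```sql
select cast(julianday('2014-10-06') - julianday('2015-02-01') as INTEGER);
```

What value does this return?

-118

25 days remain in October 2014 after the 6th (31 − 6).
November 2014: 30 days.
December 2014: 31 days.
January 2015: 31 days.
Then 1 day into February 2015.
Total: 25 + 30 + 31 + 31 + 1 = 118.
The subtraction is earlier − later, so the result is −118 → -118.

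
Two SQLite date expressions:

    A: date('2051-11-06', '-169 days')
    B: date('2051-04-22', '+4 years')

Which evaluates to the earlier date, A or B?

A

A = 2051-05-21.
B = 2055-04-22.
A is earlier.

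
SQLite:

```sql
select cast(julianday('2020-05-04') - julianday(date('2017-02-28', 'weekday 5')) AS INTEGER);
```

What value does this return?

1158

`weekday 5` advances to the next Friday; 2017-02-28 is a Tuesday, so it moves forward to 2017-03-03.
28 days remain in March 2017 after the 3rd (31 − 3).
Full months from April 2017 through April 2020 contribute their day counts.
Then 4 days into May 2020.
Total: 28 + 30 + 31 + 30 + 31 + 31 + 30 + 31 + 30 + 31 + 31 + 28 + 31 + 30 + 31 + 30 + 31 + 31 + 30 + 31 + 30 + 31 + 31 + 28 + 31 + 30 + 31 + 30 + 31 + 31 + 30 + 31 + 30 + 31 + 31 + 29 + 31 + 30 + 4 = 1158.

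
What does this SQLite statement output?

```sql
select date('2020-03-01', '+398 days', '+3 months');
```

Applying '+398 days' to 2020-03-01: counting 398 days forward gives 2021-04-03.
Adding +3 months to 2021-04-03 gives 2021-07-03.

2021-07-03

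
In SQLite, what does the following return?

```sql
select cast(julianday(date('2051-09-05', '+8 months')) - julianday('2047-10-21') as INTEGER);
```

1658

Adding +8 months to 2051-09-05 gives 2052-05-05.
10 days remain in October 2047 after the 21st (31 − 21).
Full months from November 2047 through April 2052 contribute their day counts.
Then 5 days into May 2052.
Total: 10 + 30 + 31 + 31 + 29 + 31 + 30 + 31 + 30 + 31 + 31 + 30 + 31 + 30 + 31 + 31 + 28 + 31 + 30 + 31 + 30 + 31 + 31 + 30 + 31 + 30 + 31 + 31 + 28 + 31 + 30 + 31 + 30 + 31 + 31 + 30 + 31 + 30 + 31 + 31 + 28 + 31 + 30 + 31 + 30 + 31 + 31 + 30 + 31 + 30 + 31 + 31 + 29 + 31 + 30 + 5 = 1658.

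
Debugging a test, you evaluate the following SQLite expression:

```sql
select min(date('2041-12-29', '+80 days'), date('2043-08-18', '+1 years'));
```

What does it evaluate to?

2042-03-19

date('2041-12-29', '+80 days') → 2042-03-19.
date('2043-08-18', '+1 years') → 2044-08-18.
Earlier of the two is 2042-03-19.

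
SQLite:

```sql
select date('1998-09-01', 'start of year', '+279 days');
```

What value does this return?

1998-10-07

`start of year` rewinds 1998-09-01 to 1998-01-01.
Applying '+279 days' to 1998-01-01: counting 279 days forward gives 1998-10-07.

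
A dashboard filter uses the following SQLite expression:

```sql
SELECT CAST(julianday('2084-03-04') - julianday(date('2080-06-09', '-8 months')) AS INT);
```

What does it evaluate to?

Adding -8 months to 2080-06-09 gives 2079-10-09.
22 days remain in October 2079 after the 9th (31 − 9).
Full months from November 2079 through February 2084 contribute their day counts.
Then 4 days into March 2084.
Total: 22 + 30 + 31 + 31 + 29 + 31 + 30 + 31 + 30 + 31 + 31 + 30 + 31 + 30 + 31 + 31 + 28 + 31 + 30 + 31 + 30 + 31 + 31 + 30 + 31 + 30 + 31 + 31 + 28 + 31 + 30 + 31 + 30 + 31 + 31 + 30 + 31 + 30 + 31 + 31 + 28 + 31 + 30 + 31 + 30 + 31 + 31 + 30 + 31 + 30 + 31 + 31 + 29 + 4 = 1608.

1608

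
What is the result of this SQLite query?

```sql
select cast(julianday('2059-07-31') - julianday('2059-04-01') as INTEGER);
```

29 days remain in April 2059 after the 1st (30 − 1).
May 2059: 31 days.
June 2059: 30 days.
Then 31 days into July 2059.
Total: 29 + 31 + 30 + 31 = 121.

121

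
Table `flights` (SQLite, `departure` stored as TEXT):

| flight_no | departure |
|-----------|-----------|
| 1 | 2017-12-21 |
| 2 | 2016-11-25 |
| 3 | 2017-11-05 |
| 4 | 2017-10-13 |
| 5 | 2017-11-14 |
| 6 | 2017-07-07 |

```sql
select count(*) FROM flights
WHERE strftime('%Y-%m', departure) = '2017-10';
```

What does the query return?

Rows with year-month 2017-10: 2017-10-13 → 1.

1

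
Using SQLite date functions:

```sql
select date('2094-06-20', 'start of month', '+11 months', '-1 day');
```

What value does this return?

2095-04-30

`start of month` rewinds 2094-06-20 to 2094-06-01.
Adding +11 months to 2094-06-01 gives 2095-05-01.
Going back 1 day from 2095-05-01 reaches 2095-04-30 (last day of April, 30 days).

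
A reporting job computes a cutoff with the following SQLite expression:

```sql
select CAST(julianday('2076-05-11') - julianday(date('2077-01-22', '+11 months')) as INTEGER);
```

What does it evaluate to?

Adding +11 months to 2077-01-22 gives 2077-12-22.
20 days remain in May 2076 after the 11th (31 − 11).
Full months from June 2076 through November 2077 contribute their day counts.
Then 22 days into December 2077.
Total: 20 + 30 + 31 + 31 + 30 + 31 + 30 + 31 + 31 + 28 + 31 + 30 + 31 + 30 + 31 + 31 + 30 + 31 + 30 + 22 = 590.
The subtraction is earlier − later, so the result is −590 → -590.

-590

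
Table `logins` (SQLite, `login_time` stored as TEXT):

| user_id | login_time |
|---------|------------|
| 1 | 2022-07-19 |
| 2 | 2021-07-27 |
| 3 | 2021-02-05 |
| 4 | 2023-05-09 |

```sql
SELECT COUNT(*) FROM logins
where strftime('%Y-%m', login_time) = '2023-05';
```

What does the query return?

1

Rows with year-month 2023-05: 2023-05-09 → 1.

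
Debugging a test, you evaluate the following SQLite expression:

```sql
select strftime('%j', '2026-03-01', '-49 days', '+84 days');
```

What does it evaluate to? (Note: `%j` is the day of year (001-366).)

First apply '-49 days', '+84 days': 2026-03-01 → 2026-04-05.
Day-of-year for 2026-04-05: days since 2026-01-01 inclusive = 95, zero-padded to 095.

095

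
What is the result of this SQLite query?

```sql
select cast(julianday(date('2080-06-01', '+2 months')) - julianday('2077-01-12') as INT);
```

1297

Adding +2 months to 2080-06-01 gives 2080-08-01.
19 days remain in January 2077 after the 12th (31 − 12).
Full months from February 2077 through July 2080 contribute their day counts.
Then 1 day into August 2080.
Total: 19 + 28 + 31 + 30 + 31 + 30 + 31 + 31 + 30 + 31 + 30 + 31 + 31 + 28 + 31 + 30 + 31 + 30 + 31 + 31 + 30 + 31 + 30 + 31 + 31 + 28 + 31 + 30 + 31 + 30 + 31 + 31 + 30 + 31 + 30 + 31 + 31 + 29 + 31 + 30 + 31 + 30 + 31 + 1 = 1297.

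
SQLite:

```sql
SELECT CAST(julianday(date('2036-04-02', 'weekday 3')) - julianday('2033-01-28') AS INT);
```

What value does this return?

`weekday 3` advances to the next Wednesday; 2036-04-02 is already a Wednesday, so it stays at 2036-04-02.
3 days remain in January 2033 after the 28th (31 − 28).
Full months from February 2033 through March 2036 contribute their day counts.
Then 2 days into April 2036.
Total: 3 + 28 + 31 + 30 + 31 + 30 + 31 + 31 + 30 + 31 + 30 + 31 + 31 + 28 + 31 + 30 + 31 + 30 + 31 + 31 + 30 + 31 + 30 + 31 + 31 + 28 + 31 + 30 + 31 + 30 + 31 + 31 + 30 + 31 + 30 + 31 + 31 + 29 + 31 + 2 = 1160.

1160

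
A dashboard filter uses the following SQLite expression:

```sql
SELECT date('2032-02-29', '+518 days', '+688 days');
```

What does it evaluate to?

2035-06-19

Applying '+518 days' to 2032-02-29: counting 518 days forward gives 2033-07-31.
Applying '+688 days' to 2033-07-31: counting 688 days forward gives 2035-06-19.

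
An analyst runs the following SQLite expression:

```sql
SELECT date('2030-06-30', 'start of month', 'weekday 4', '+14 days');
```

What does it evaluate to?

2030-06-20

`start of month` rewinds 2030-06-30 to 2030-06-01.
`weekday 4` advances to the next Thursday; 2030-06-01 is a Saturday, so it moves forward to 2030-06-06.
Advancing 14 more days within June lands on 2030-06-20.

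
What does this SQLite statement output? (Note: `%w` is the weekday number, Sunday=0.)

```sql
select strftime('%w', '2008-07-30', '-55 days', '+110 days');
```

2

First apply '-55 days', '+110 days': 2008-07-30 → 2008-09-23.
2008-09-23 is a Tuesday; with Sunday=0 that is 2.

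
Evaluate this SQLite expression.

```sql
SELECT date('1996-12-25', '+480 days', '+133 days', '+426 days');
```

Applying '+480 days' to 1996-12-25: counting 480 days forward gives 1998-04-19.
Applying '+133 days' to 1998-04-19: counting 133 days forward gives 1998-08-30.
Applying '+426 days' to 1998-08-30: counting 426 days forward gives 1999-10-30.

1999-10-30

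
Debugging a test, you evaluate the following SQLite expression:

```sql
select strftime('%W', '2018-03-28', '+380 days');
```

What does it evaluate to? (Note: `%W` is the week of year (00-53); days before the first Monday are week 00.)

First apply '+380 days': 2018-03-28 → 2019-04-12.
2019-04-12 is a Friday. SQLite's %W counts Mondays since the year started; the result is 14.

14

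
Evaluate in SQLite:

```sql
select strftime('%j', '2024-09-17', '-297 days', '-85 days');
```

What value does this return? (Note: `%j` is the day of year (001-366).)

First apply '-297 days', '-85 days': 2024-09-17 → 2023-09-01.
Day-of-year for 2023-09-01: days since 2023-01-01 inclusive = 244, zero-padded to 244.

244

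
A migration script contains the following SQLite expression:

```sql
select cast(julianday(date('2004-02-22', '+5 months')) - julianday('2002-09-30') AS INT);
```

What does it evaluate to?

661

Adding +5 months to 2004-02-22 gives 2004-07-22.
0 days remain in September 2002 after the 30th (30 − 30).
Full months from October 2002 through June 2004 contribute their day counts.
Then 22 days into July 2004.
Total: 0 + 31 + 30 + 31 + 31 + 28 + 31 + 30 + 31 + 30 + 31 + 31 + 30 + 31 + 30 + 31 + 31 + 29 + 31 + 30 + 31 + 30 + 22 = 661.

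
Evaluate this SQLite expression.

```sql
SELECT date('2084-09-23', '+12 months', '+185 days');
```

Adding +12 months to 2084-09-23 gives 2085-09-23.
Applying '+185 days' to 2085-09-23: counting 185 days forward gives 2086-03-27.

2086-03-27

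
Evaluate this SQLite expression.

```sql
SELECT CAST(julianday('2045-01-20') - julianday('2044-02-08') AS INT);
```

347

21 days remain in February 2044 after the 8th (29 − 8).
Full months from March 2044 through December 2044 contribute their day counts.
Then 20 days into January 2045.
Total: 21 + 31 + 30 + 31 + 30 + 31 + 31 + 30 + 31 + 30 + 31 + 20 = 347.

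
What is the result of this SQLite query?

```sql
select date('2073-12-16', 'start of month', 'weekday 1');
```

`start of month` rewinds 2073-12-16 to 2073-12-01.
`weekday 1` advances to the next Monday; 2073-12-01 is a Friday, so it moves forward to 2073-12-04.

2073-12-04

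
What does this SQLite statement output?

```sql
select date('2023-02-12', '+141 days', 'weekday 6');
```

2023-07-08

Applying '+141 days' to 2023-02-12: counting 141 days forward gives 2023-07-03.
`weekday 6` advances to the next Saturday; 2023-07-03 is a Monday, so it moves forward to 2023-07-08.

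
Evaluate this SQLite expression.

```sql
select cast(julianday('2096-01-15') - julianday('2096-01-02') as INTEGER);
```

Both dates are in January 2096: 15 − 2 = 13.

13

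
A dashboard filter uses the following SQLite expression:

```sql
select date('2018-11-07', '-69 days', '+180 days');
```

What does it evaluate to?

Applying '-69 days' to 2018-11-07: counting 69 days back gives 2018-08-30.
Applying '+180 days' to 2018-08-30: counting 180 days forward gives 2019-02-26.

2019-02-26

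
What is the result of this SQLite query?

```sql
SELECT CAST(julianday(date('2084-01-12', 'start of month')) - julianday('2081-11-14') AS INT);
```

778

`start of month` rewinds 2084-01-12 to 2084-01-01.
16 days remain in November 2081 after the 14th (30 − 14).
Full months from December 2081 through December 2083 contribute their day counts.
Then 1 day into January 2084.
Total: 16 + 31 + 31 + 28 + 31 + 30 + 31 + 30 + 31 + 31 + 30 + 31 + 30 + 31 + 31 + 28 + 31 + 30 + 31 + 30 + 31 + 31 + 30 + 31 + 30 + 31 + 1 = 778.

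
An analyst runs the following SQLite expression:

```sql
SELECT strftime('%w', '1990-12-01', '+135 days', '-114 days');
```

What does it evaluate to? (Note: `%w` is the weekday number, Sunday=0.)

First apply '+135 days', '-114 days': 1990-12-01 → 1990-12-22.
1990-12-22 is a Saturday; with Sunday=0 that is 6.

6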